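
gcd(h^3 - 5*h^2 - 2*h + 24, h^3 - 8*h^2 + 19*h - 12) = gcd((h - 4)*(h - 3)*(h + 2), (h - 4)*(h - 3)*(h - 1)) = h^2 - 7*h + 12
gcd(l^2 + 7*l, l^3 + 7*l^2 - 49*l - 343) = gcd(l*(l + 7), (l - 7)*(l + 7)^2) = l + 7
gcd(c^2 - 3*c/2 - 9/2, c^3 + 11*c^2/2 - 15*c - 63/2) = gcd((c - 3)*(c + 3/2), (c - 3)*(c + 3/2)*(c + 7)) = c^2 - 3*c/2 - 9/2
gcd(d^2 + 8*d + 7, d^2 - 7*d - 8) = d + 1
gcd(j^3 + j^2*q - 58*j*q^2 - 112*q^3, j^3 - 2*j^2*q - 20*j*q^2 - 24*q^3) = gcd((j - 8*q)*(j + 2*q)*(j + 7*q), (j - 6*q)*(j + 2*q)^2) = j + 2*q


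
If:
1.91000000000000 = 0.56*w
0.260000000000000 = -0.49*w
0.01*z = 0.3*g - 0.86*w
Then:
No Solution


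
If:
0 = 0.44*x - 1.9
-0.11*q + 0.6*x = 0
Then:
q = 23.55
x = 4.32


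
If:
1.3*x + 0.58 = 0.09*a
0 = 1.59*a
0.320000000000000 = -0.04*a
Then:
No Solution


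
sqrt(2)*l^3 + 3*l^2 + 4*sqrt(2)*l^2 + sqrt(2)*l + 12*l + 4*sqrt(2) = (l + 4)*(l + sqrt(2))*(sqrt(2)*l + 1)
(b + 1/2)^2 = b^2 + b + 1/4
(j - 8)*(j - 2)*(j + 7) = j^3 - 3*j^2 - 54*j + 112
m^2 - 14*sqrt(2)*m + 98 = (m - 7*sqrt(2))^2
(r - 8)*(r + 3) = r^2 - 5*r - 24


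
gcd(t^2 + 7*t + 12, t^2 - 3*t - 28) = t + 4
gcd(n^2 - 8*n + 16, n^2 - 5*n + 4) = n - 4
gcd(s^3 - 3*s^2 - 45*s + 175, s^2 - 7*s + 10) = s - 5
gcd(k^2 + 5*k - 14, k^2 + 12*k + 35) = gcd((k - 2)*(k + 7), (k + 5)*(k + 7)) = k + 7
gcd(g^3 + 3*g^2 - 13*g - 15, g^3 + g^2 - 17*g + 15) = g^2 + 2*g - 15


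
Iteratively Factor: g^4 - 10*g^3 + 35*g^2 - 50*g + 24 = (g - 2)*(g^3 - 8*g^2 + 19*g - 12) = (g - 3)*(g - 2)*(g^2 - 5*g + 4) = (g - 3)*(g - 2)*(g - 1)*(g - 4)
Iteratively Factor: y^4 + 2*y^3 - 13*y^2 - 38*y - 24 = (y + 3)*(y^3 - y^2 - 10*y - 8) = (y - 4)*(y + 3)*(y^2 + 3*y + 2) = (y - 4)*(y + 2)*(y + 3)*(y + 1)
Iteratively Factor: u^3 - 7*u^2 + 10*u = (u)*(u^2 - 7*u + 10) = u*(u - 5)*(u - 2)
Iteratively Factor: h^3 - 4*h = (h - 2)*(h^2 + 2*h) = (h - 2)*(h + 2)*(h)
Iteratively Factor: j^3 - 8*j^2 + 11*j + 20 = (j - 4)*(j^2 - 4*j - 5) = (j - 5)*(j - 4)*(j + 1)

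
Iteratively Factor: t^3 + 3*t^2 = (t)*(t^2 + 3*t) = t*(t + 3)*(t)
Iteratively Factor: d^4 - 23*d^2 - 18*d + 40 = (d + 2)*(d^3 - 2*d^2 - 19*d + 20) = (d - 5)*(d + 2)*(d^2 + 3*d - 4) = (d - 5)*(d + 2)*(d + 4)*(d - 1)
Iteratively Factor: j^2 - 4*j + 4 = (j - 2)*(j - 2)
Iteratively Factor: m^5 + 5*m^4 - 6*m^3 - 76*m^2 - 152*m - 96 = (m + 3)*(m^4 + 2*m^3 - 12*m^2 - 40*m - 32) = (m + 2)*(m + 3)*(m^3 - 12*m - 16) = (m + 2)^2*(m + 3)*(m^2 - 2*m - 8) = (m - 4)*(m + 2)^2*(m + 3)*(m + 2)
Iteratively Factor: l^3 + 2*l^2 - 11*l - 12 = (l + 1)*(l^2 + l - 12) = (l - 3)*(l + 1)*(l + 4)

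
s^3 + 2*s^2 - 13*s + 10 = (s - 2)*(s - 1)*(s + 5)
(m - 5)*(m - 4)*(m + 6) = m^3 - 3*m^2 - 34*m + 120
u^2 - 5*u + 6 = (u - 3)*(u - 2)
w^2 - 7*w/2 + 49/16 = (w - 7/4)^2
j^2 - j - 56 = (j - 8)*(j + 7)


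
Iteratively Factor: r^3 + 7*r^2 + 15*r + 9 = (r + 1)*(r^2 + 6*r + 9) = (r + 1)*(r + 3)*(r + 3)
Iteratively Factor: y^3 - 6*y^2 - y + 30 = (y - 5)*(y^2 - y - 6) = (y - 5)*(y + 2)*(y - 3)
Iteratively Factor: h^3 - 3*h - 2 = (h + 1)*(h^2 - h - 2) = (h - 2)*(h + 1)*(h + 1)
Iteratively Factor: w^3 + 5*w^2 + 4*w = (w)*(w^2 + 5*w + 4) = w*(w + 4)*(w + 1)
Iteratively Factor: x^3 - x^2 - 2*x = (x + 1)*(x^2 - 2*x) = (x - 2)*(x + 1)*(x)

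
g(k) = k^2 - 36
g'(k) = 2*k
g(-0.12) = -35.99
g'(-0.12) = -0.24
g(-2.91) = -27.53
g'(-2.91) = -5.82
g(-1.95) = -32.20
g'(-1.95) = -3.90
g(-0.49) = -35.76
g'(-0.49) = -0.98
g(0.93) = -35.14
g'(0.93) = 1.86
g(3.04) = -26.76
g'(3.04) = 6.08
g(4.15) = -18.78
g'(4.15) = 8.30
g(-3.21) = -25.70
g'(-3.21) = -6.42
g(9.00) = 45.00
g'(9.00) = 18.00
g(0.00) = -36.00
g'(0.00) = 0.00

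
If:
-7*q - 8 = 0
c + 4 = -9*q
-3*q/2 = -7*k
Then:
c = 44/7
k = -12/49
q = -8/7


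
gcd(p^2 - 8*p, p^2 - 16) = 1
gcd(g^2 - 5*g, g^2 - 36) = 1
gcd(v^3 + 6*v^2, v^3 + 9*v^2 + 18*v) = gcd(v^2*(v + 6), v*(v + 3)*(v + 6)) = v^2 + 6*v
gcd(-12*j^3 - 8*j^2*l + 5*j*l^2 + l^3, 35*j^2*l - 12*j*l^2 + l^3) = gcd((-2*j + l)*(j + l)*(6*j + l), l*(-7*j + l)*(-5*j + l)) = 1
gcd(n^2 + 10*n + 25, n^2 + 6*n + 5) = n + 5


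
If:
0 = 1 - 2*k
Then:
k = 1/2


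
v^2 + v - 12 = (v - 3)*(v + 4)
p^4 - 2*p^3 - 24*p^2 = p^2*(p - 6)*(p + 4)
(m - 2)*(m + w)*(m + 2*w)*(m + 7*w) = m^4 + 10*m^3*w - 2*m^3 + 23*m^2*w^2 - 20*m^2*w + 14*m*w^3 - 46*m*w^2 - 28*w^3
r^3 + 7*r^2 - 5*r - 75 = (r - 3)*(r + 5)^2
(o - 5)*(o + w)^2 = o^3 + 2*o^2*w - 5*o^2 + o*w^2 - 10*o*w - 5*w^2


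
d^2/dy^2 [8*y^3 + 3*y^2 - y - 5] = 48*y + 6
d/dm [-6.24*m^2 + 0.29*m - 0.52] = 0.29 - 12.48*m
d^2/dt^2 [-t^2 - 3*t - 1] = -2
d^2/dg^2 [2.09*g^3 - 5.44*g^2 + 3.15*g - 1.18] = 12.54*g - 10.88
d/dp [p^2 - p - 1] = 2*p - 1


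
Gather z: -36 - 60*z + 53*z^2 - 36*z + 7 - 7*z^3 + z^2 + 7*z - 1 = -7*z^3 + 54*z^2 - 89*z - 30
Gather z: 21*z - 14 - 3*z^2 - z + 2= -3*z^2 + 20*z - 12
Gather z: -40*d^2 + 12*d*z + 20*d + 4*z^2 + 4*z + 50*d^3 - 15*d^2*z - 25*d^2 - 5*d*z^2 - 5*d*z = 50*d^3 - 65*d^2 + 20*d + z^2*(4 - 5*d) + z*(-15*d^2 + 7*d + 4)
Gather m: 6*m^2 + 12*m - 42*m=6*m^2 - 30*m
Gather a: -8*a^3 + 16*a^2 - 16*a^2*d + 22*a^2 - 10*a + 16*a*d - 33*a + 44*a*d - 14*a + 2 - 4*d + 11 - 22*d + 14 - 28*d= -8*a^3 + a^2*(38 - 16*d) + a*(60*d - 57) - 54*d + 27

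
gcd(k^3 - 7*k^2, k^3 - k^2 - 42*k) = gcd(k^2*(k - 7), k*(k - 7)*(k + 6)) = k^2 - 7*k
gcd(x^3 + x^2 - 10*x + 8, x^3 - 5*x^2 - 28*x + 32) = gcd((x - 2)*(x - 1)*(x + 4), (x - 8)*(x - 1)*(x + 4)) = x^2 + 3*x - 4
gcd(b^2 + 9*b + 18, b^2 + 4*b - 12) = b + 6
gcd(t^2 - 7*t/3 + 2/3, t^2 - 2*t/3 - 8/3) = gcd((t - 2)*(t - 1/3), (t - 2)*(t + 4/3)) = t - 2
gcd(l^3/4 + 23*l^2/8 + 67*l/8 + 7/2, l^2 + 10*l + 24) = l + 4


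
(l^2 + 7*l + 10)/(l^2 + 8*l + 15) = (l + 2)/(l + 3)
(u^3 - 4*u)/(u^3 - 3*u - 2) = u*(u + 2)/(u^2 + 2*u + 1)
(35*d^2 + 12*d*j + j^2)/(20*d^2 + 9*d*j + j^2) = (7*d + j)/(4*d + j)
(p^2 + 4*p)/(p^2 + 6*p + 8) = p/(p + 2)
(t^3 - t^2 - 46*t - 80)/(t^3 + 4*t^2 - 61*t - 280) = (t + 2)/(t + 7)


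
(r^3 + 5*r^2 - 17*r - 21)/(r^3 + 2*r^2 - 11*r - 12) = (r + 7)/(r + 4)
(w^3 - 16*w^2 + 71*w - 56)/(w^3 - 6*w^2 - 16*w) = (w^2 - 8*w + 7)/(w*(w + 2))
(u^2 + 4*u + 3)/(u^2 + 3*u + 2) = (u + 3)/(u + 2)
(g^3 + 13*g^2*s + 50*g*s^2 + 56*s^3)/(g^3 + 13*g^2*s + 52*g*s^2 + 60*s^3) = (g^2 + 11*g*s + 28*s^2)/(g^2 + 11*g*s + 30*s^2)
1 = 1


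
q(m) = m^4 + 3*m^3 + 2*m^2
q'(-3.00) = -39.00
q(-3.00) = 18.00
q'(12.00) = 8256.00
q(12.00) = 26208.00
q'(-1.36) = 1.14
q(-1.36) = -0.43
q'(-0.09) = -0.29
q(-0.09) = 0.01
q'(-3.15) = -48.32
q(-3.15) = 24.53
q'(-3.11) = -45.71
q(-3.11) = 22.65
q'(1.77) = 57.46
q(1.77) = 32.72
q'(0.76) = 9.99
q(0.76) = 2.81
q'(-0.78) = 0.46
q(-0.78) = 0.16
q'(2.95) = 192.81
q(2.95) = 170.16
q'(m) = 4*m^3 + 9*m^2 + 4*m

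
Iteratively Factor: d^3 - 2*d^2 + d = (d - 1)*(d^2 - d) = d*(d - 1)*(d - 1)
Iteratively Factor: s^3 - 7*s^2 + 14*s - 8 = (s - 4)*(s^2 - 3*s + 2) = (s - 4)*(s - 2)*(s - 1)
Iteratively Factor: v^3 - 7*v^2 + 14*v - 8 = (v - 1)*(v^2 - 6*v + 8) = (v - 4)*(v - 1)*(v - 2)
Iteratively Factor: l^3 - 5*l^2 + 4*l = (l - 1)*(l^2 - 4*l) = (l - 4)*(l - 1)*(l)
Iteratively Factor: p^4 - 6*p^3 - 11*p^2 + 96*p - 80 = (p - 4)*(p^3 - 2*p^2 - 19*p + 20) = (p - 4)*(p + 4)*(p^2 - 6*p + 5) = (p - 4)*(p - 1)*(p + 4)*(p - 5)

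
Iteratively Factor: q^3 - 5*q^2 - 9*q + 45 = (q + 3)*(q^2 - 8*q + 15) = (q - 3)*(q + 3)*(q - 5)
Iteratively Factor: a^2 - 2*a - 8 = (a + 2)*(a - 4)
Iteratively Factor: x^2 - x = (x)*(x - 1)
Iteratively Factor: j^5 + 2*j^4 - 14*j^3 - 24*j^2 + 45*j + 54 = (j + 3)*(j^4 - j^3 - 11*j^2 + 9*j + 18) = (j + 3)^2*(j^3 - 4*j^2 + j + 6) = (j - 3)*(j + 3)^2*(j^2 - j - 2) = (j - 3)*(j + 1)*(j + 3)^2*(j - 2)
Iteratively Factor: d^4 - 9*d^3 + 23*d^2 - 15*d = (d - 5)*(d^3 - 4*d^2 + 3*d) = (d - 5)*(d - 1)*(d^2 - 3*d) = (d - 5)*(d - 3)*(d - 1)*(d)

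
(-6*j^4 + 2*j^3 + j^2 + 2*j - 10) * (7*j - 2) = -42*j^5 + 26*j^4 + 3*j^3 + 12*j^2 - 74*j + 20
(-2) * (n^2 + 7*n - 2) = -2*n^2 - 14*n + 4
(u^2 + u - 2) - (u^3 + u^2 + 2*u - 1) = -u^3 - u - 1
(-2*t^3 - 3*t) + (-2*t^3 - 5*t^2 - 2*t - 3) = -4*t^3 - 5*t^2 - 5*t - 3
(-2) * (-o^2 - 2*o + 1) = 2*o^2 + 4*o - 2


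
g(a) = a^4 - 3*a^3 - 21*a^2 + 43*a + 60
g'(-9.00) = -3224.00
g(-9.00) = 6720.00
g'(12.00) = 5155.00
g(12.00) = 13104.00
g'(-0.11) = 47.51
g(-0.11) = 55.02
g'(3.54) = -41.02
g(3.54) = -26.99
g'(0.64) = 13.48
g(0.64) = 78.30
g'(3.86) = -23.17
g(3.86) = -37.45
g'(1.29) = -17.57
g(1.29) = 76.85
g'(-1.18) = 73.46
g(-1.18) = -13.11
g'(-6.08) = -933.36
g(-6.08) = 1063.05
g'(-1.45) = 72.78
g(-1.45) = -32.94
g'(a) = 4*a^3 - 9*a^2 - 42*a + 43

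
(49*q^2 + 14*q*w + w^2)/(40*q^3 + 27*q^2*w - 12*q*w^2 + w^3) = (49*q^2 + 14*q*w + w^2)/(40*q^3 + 27*q^2*w - 12*q*w^2 + w^3)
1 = 1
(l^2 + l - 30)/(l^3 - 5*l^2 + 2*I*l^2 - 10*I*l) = (l + 6)/(l*(l + 2*I))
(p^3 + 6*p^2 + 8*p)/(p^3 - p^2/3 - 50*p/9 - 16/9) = 9*p*(p + 4)/(9*p^2 - 21*p - 8)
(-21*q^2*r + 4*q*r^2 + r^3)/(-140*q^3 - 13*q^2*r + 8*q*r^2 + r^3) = r*(3*q - r)/(20*q^2 - q*r - r^2)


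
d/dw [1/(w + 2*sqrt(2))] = -1/(w + 2*sqrt(2))^2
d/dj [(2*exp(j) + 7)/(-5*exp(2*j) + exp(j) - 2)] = ((2*exp(j) + 7)*(10*exp(j) - 1) - 10*exp(2*j) + 2*exp(j) - 4)*exp(j)/(5*exp(2*j) - exp(j) + 2)^2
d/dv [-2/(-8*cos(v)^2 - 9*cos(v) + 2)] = 2*(16*cos(v) + 9)*sin(v)/(8*cos(v)^2 + 9*cos(v) - 2)^2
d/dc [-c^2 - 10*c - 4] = -2*c - 10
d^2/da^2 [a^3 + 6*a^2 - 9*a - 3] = 6*a + 12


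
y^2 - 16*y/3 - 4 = (y - 6)*(y + 2/3)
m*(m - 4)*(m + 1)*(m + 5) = m^4 + 2*m^3 - 19*m^2 - 20*m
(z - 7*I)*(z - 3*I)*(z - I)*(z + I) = z^4 - 10*I*z^3 - 20*z^2 - 10*I*z - 21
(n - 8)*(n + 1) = n^2 - 7*n - 8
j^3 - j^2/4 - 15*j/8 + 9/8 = (j - 1)*(j - 3/4)*(j + 3/2)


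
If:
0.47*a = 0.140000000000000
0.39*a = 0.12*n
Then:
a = 0.30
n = 0.97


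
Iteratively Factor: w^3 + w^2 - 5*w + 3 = (w - 1)*(w^2 + 2*w - 3) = (w - 1)^2*(w + 3)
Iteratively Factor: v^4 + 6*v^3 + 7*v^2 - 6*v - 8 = (v + 4)*(v^3 + 2*v^2 - v - 2) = (v - 1)*(v + 4)*(v^2 + 3*v + 2) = (v - 1)*(v + 1)*(v + 4)*(v + 2)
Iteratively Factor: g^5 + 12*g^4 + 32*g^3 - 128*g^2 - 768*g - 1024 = (g + 4)*(g^4 + 8*g^3 - 128*g - 256) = (g + 4)^2*(g^3 + 4*g^2 - 16*g - 64) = (g + 4)^3*(g^2 - 16) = (g + 4)^4*(g - 4)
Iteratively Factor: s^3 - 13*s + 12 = (s + 4)*(s^2 - 4*s + 3) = (s - 3)*(s + 4)*(s - 1)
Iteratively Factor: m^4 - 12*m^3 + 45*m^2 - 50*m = (m - 5)*(m^3 - 7*m^2 + 10*m) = (m - 5)*(m - 2)*(m^2 - 5*m) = m*(m - 5)*(m - 2)*(m - 5)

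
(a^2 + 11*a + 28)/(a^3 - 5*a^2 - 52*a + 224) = (a + 4)/(a^2 - 12*a + 32)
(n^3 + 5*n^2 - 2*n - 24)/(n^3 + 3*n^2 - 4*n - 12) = (n + 4)/(n + 2)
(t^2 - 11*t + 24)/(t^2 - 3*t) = (t - 8)/t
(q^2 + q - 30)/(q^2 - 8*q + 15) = (q + 6)/(q - 3)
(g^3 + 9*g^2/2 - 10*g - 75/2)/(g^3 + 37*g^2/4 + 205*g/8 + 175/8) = 4*(g - 3)/(4*g + 7)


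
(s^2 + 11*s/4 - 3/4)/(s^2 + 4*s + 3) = (s - 1/4)/(s + 1)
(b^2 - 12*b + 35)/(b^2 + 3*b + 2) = (b^2 - 12*b + 35)/(b^2 + 3*b + 2)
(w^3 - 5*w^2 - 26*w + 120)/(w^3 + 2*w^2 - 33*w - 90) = (w - 4)/(w + 3)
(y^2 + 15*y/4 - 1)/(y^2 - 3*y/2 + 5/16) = 4*(y + 4)/(4*y - 5)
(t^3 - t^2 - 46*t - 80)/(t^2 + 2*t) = t - 3 - 40/t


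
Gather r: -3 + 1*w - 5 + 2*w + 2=3*w - 6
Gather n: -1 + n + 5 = n + 4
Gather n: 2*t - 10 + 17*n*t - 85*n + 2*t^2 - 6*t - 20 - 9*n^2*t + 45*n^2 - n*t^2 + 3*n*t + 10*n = n^2*(45 - 9*t) + n*(-t^2 + 20*t - 75) + 2*t^2 - 4*t - 30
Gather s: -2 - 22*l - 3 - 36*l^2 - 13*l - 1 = -36*l^2 - 35*l - 6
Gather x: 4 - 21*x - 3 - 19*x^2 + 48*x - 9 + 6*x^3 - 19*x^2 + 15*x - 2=6*x^3 - 38*x^2 + 42*x - 10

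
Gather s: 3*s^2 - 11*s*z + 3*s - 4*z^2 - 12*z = 3*s^2 + s*(3 - 11*z) - 4*z^2 - 12*z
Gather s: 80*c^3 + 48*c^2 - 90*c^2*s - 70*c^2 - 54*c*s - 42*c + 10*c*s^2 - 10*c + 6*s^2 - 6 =80*c^3 - 22*c^2 - 52*c + s^2*(10*c + 6) + s*(-90*c^2 - 54*c) - 6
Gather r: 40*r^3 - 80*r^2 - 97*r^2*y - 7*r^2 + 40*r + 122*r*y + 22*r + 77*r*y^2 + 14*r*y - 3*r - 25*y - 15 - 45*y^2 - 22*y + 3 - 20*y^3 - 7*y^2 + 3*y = 40*r^3 + r^2*(-97*y - 87) + r*(77*y^2 + 136*y + 59) - 20*y^3 - 52*y^2 - 44*y - 12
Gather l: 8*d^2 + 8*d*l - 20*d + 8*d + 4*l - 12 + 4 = 8*d^2 - 12*d + l*(8*d + 4) - 8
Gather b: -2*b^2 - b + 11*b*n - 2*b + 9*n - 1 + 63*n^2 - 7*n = -2*b^2 + b*(11*n - 3) + 63*n^2 + 2*n - 1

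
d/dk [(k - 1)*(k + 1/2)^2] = 3*k^2 - 3/4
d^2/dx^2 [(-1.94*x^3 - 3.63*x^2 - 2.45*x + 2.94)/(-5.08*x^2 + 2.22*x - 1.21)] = (203.599344*x^3 - 620.369568*x^2 + 125.621028*x + 30.955938)/(131.096512*x^6 - 171.870624*x^5 + 168.786048*x^4 - 92.816424*x^3 + 40.202976*x^2 - 9.750906*x + 1.771561)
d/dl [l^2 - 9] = 2*l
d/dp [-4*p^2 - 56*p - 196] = -8*p - 56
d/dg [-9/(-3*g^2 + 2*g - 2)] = 18*(1 - 3*g)/(3*g^2 - 2*g + 2)^2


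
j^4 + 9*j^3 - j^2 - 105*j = j*(j - 3)*(j + 5)*(j + 7)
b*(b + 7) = b^2 + 7*b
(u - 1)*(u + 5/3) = u^2 + 2*u/3 - 5/3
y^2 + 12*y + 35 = (y + 5)*(y + 7)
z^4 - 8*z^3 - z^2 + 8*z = z*(z - 8)*(z - 1)*(z + 1)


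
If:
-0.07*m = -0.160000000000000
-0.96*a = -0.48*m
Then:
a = 1.14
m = 2.29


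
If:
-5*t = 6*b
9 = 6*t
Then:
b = -5/4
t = 3/2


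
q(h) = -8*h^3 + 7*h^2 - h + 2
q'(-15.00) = -5611.00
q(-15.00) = 28592.00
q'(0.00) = -1.00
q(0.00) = 2.00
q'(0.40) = 0.76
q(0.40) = 2.21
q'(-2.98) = -255.85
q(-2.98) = 278.85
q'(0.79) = -4.92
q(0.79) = 1.63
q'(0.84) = -6.17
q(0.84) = 1.36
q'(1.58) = -38.79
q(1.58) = -13.66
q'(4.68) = -461.14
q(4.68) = -669.39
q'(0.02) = -0.73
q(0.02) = 1.98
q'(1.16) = -17.05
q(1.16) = -2.23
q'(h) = -24*h^2 + 14*h - 1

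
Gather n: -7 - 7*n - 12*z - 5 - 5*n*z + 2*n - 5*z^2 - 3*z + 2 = n*(-5*z - 5) - 5*z^2 - 15*z - 10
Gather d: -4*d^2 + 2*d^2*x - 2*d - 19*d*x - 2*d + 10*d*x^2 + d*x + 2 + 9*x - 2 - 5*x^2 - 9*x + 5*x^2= d^2*(2*x - 4) + d*(10*x^2 - 18*x - 4)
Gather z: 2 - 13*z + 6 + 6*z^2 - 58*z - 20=6*z^2 - 71*z - 12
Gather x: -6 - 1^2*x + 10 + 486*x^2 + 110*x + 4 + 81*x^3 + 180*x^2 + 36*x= 81*x^3 + 666*x^2 + 145*x + 8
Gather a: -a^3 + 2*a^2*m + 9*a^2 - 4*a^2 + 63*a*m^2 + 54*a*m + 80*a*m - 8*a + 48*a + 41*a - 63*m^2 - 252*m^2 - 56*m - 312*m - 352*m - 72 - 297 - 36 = -a^3 + a^2*(2*m + 5) + a*(63*m^2 + 134*m + 81) - 315*m^2 - 720*m - 405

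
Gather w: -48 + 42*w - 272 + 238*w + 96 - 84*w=196*w - 224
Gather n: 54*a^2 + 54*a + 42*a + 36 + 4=54*a^2 + 96*a + 40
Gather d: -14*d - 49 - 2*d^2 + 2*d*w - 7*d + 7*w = -2*d^2 + d*(2*w - 21) + 7*w - 49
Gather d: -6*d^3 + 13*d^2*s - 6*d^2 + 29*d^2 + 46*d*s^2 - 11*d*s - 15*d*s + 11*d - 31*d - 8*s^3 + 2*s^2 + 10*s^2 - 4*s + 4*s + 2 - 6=-6*d^3 + d^2*(13*s + 23) + d*(46*s^2 - 26*s - 20) - 8*s^3 + 12*s^2 - 4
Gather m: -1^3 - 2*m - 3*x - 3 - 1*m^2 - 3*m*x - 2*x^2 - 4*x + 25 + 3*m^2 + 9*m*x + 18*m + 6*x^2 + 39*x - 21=2*m^2 + m*(6*x + 16) + 4*x^2 + 32*x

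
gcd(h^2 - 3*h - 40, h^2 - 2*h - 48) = h - 8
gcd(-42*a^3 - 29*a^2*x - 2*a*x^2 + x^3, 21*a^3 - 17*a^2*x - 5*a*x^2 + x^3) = -21*a^2 - 4*a*x + x^2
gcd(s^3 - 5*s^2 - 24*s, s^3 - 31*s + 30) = 1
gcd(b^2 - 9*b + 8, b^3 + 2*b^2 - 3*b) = b - 1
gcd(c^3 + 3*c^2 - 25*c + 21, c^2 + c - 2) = c - 1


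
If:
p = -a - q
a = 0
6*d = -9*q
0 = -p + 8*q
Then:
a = 0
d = 0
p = 0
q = 0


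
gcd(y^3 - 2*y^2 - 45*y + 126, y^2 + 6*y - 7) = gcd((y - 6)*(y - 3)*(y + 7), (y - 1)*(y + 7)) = y + 7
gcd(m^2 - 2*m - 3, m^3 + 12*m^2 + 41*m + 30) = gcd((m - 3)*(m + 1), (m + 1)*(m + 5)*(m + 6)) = m + 1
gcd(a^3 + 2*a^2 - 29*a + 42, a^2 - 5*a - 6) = 1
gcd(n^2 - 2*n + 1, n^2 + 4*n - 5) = n - 1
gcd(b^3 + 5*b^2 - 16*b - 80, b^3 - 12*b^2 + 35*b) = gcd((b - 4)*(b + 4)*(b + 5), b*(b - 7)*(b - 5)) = 1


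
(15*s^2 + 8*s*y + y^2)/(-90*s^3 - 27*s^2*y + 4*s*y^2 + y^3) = (5*s + y)/(-30*s^2 + s*y + y^2)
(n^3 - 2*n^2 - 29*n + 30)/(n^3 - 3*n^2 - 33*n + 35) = (n - 6)/(n - 7)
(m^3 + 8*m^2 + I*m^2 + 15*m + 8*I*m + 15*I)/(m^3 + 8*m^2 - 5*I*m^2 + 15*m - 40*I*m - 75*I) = (m + I)/(m - 5*I)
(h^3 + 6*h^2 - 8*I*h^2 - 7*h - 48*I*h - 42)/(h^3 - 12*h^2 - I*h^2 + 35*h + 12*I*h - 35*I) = (h^2 + h*(6 - 7*I) - 42*I)/(h^2 - 12*h + 35)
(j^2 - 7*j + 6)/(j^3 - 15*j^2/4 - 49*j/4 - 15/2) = 4*(j - 1)/(4*j^2 + 9*j + 5)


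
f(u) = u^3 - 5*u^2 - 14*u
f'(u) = 3*u^2 - 10*u - 14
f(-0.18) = 2.35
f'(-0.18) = -12.10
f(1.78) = -35.12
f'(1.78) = -22.29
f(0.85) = -14.90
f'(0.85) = -20.33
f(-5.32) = -217.60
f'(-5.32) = 124.11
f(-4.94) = -173.41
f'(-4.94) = 108.61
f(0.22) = -3.31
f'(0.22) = -16.05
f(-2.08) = -1.51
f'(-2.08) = 19.78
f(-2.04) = -0.74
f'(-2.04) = 18.88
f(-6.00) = -312.00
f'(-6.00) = 154.00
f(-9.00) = -1008.00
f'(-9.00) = 319.00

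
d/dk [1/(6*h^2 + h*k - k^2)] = (-h + 2*k)/(6*h^2 + h*k - k^2)^2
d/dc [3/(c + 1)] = -3/(c + 1)^2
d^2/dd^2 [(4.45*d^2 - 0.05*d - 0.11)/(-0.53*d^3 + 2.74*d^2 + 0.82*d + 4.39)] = (-2.50001*d^6 + 0.084270000000032*d^5 - 11.668692*d^4 - 126.718542*d^3 + 327.22782*d^2 - 0.590069999999996*d - 174.380034)/(0.148877*d^9 - 2.308998*d^8 + 11.24607*d^7 - 17.125453*d^6 + 20.851368*d^5 - 92.954856*d^4 - 29.089441*d^3 - 167.27217*d^2 - 47.409366*d - 84.604519)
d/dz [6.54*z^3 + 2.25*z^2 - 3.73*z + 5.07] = 19.62*z^2 + 4.5*z - 3.73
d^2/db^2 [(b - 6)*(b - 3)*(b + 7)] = 6*b - 4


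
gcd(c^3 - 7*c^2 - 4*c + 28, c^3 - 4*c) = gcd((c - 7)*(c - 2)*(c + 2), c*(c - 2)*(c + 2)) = c^2 - 4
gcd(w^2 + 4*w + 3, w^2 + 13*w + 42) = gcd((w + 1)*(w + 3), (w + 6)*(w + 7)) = 1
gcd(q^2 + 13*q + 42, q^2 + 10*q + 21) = q + 7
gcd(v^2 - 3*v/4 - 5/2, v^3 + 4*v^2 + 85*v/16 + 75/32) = v + 5/4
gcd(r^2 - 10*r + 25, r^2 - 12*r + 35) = r - 5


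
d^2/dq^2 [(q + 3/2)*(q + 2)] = 2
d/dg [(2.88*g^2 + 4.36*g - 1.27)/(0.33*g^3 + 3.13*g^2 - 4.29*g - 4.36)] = (-0.9504*g^4 - 2.8776*g^3 - 24.7447*g^2 - 17.1634*g - 24.4579)/(0.1089*g^6 + 2.0658*g^5 + 6.9655*g^4 - 29.733*g^3 - 8.8895*g^2 + 37.4088*g + 19.0096)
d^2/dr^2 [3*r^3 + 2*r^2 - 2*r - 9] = 18*r + 4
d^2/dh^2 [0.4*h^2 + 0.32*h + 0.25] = 0.800000000000000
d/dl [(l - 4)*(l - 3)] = 2*l - 7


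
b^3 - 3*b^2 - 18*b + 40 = (b - 5)*(b - 2)*(b + 4)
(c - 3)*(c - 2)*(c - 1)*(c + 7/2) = c^4 - 5*c^3/2 - 10*c^2 + 65*c/2 - 21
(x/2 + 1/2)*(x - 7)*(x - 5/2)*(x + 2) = x^4/2 - 13*x^3/4 - 9*x^2/2 + 67*x/4 + 35/2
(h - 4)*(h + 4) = h^2 - 16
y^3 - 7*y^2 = y^2*(y - 7)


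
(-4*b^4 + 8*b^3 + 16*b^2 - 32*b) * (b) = -4*b^5 + 8*b^4 + 16*b^3 - 32*b^2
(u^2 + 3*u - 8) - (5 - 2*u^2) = 3*u^2 + 3*u - 13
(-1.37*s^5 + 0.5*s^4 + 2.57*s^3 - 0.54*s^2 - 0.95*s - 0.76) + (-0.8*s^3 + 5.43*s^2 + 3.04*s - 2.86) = -1.37*s^5 + 0.5*s^4 + 1.77*s^3 + 4.89*s^2 + 2.09*s - 3.62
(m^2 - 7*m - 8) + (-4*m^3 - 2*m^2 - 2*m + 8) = -4*m^3 - m^2 - 9*m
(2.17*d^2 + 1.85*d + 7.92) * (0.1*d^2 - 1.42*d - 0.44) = 0.217*d^4 - 2.8964*d^3 - 2.7898*d^2 - 12.0604*d - 3.4848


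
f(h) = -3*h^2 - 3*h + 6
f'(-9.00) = 51.00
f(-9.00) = -210.00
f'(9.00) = -57.00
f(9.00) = -264.00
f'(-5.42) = 29.52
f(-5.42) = -65.87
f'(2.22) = -16.32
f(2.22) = -15.45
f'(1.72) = -13.32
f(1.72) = -8.04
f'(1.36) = -11.16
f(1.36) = -3.63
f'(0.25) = -4.50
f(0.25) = 5.06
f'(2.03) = -15.18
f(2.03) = -12.45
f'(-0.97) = 2.82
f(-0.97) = 6.09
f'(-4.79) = 25.74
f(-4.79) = -48.46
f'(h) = -6*h - 3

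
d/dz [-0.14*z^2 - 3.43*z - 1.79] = -0.28*z - 3.43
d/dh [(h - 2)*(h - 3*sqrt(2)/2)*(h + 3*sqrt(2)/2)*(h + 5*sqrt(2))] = 4*h^3 - 6*h^2 + 15*sqrt(2)*h^2 - 20*sqrt(2)*h - 9*h - 45*sqrt(2)/2 + 9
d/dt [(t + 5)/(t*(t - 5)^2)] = (-2*t^2 - 15*t + 25)/(t^2*(t^3 - 15*t^2 + 75*t - 125))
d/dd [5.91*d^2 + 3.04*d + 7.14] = 11.82*d + 3.04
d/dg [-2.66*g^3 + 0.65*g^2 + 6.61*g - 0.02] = -7.98*g^2 + 1.3*g + 6.61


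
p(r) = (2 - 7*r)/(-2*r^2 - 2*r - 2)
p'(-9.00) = -0.06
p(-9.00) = -0.45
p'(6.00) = -0.06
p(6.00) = 0.47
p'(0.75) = 0.75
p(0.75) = 0.70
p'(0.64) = 1.03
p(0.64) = 0.60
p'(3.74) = -0.11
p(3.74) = 0.65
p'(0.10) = 3.79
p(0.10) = -0.59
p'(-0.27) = 5.75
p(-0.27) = -2.42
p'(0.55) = 1.32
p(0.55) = 0.50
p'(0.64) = 1.03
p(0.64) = 0.60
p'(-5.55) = -0.17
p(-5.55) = -0.78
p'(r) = (2 - 7*r)*(4*r + 2)/(-2*r^2 - 2*r - 2)^2 - 7/(-2*r^2 - 2*r - 2) = (7*r^2 + 7*r - (2*r + 1)*(7*r - 2) + 7)/(2*(r^2 + r + 1)^2)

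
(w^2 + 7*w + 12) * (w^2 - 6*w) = w^4 + w^3 - 30*w^2 - 72*w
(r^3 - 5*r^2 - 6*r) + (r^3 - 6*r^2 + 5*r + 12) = 2*r^3 - 11*r^2 - r + 12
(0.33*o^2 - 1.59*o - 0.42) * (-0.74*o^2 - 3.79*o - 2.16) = -0.2442*o^4 - 0.0741000000000001*o^3 + 5.6241*o^2 + 5.0262*o + 0.9072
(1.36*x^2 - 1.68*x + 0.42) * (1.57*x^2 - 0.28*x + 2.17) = 2.1352*x^4 - 3.0184*x^3 + 4.081*x^2 - 3.7632*x + 0.9114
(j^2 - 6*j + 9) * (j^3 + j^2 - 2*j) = j^5 - 5*j^4 + j^3 + 21*j^2 - 18*j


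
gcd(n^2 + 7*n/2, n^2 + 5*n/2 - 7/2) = n + 7/2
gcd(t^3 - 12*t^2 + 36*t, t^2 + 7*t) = t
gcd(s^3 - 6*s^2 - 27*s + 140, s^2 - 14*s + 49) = s - 7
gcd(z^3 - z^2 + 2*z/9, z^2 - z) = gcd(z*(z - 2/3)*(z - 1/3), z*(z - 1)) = z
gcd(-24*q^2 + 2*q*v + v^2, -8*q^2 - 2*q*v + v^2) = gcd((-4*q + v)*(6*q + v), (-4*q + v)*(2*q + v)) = 4*q - v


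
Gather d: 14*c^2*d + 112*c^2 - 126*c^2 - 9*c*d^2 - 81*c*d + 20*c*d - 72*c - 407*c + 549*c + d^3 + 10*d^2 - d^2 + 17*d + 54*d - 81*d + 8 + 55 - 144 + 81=-14*c^2 + 70*c + d^3 + d^2*(9 - 9*c) + d*(14*c^2 - 61*c - 10)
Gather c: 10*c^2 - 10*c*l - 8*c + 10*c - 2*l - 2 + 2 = 10*c^2 + c*(2 - 10*l) - 2*l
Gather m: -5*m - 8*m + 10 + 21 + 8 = 39 - 13*m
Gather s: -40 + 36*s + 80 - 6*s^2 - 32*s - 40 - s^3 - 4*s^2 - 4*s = -s^3 - 10*s^2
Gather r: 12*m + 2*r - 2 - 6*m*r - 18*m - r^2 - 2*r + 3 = -6*m*r - 6*m - r^2 + 1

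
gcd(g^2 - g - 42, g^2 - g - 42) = g^2 - g - 42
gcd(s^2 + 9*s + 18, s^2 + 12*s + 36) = s + 6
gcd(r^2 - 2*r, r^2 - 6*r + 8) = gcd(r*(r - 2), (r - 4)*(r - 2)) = r - 2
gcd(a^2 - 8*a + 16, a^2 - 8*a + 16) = a^2 - 8*a + 16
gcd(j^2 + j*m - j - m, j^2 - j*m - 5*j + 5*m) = 1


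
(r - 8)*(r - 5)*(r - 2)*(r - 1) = r^4 - 16*r^3 + 81*r^2 - 146*r + 80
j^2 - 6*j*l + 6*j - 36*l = (j + 6)*(j - 6*l)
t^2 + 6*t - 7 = (t - 1)*(t + 7)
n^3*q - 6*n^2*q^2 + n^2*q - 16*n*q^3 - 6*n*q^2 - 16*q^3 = (n - 8*q)*(n + 2*q)*(n*q + q)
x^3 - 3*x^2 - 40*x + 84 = (x - 7)*(x - 2)*(x + 6)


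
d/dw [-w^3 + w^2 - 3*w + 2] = -3*w^2 + 2*w - 3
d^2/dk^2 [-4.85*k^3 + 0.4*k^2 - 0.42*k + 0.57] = 0.8 - 29.1*k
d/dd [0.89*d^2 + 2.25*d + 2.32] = 1.78*d + 2.25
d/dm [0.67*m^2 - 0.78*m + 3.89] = 1.34*m - 0.78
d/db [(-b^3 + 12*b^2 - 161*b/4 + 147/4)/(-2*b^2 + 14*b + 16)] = (4*b^4 - 56*b^3 + 79*b^2 + 1062*b - 2317)/(8*(b^4 - 14*b^3 + 33*b^2 + 112*b + 64))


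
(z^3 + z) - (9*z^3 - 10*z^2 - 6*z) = -8*z^3 + 10*z^2 + 7*z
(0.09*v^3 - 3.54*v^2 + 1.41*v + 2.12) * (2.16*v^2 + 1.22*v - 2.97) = 0.1944*v^5 - 7.5366*v^4 - 1.5405*v^3 + 16.8132*v^2 - 1.6013*v - 6.2964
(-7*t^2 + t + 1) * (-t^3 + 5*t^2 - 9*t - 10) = 7*t^5 - 36*t^4 + 67*t^3 + 66*t^2 - 19*t - 10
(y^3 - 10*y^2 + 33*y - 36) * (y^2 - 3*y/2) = y^5 - 23*y^4/2 + 48*y^3 - 171*y^2/2 + 54*y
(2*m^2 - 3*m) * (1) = 2*m^2 - 3*m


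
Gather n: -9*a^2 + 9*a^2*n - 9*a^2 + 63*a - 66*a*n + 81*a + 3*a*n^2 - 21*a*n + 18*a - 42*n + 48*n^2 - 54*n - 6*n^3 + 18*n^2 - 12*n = -18*a^2 + 162*a - 6*n^3 + n^2*(3*a + 66) + n*(9*a^2 - 87*a - 108)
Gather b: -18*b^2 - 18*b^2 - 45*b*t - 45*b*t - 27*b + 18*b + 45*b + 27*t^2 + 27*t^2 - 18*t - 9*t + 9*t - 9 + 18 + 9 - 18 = -36*b^2 + b*(36 - 90*t) + 54*t^2 - 18*t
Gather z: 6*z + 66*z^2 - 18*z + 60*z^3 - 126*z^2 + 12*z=60*z^3 - 60*z^2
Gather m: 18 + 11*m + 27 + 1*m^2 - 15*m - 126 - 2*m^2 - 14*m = -m^2 - 18*m - 81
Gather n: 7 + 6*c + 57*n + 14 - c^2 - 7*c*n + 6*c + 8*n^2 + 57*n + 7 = -c^2 + 12*c + 8*n^2 + n*(114 - 7*c) + 28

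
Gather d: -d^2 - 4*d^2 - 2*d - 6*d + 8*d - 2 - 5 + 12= 5 - 5*d^2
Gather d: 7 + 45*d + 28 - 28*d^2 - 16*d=-28*d^2 + 29*d + 35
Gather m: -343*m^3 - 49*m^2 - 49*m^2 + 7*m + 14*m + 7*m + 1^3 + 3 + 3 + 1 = -343*m^3 - 98*m^2 + 28*m + 8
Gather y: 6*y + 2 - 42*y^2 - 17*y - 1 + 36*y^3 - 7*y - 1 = 36*y^3 - 42*y^2 - 18*y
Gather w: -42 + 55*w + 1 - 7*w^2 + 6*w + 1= -7*w^2 + 61*w - 40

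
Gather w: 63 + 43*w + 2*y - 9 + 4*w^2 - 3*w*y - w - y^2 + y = 4*w^2 + w*(42 - 3*y) - y^2 + 3*y + 54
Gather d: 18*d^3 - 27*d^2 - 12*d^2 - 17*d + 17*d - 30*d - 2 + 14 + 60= 18*d^3 - 39*d^2 - 30*d + 72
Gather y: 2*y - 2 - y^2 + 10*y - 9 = -y^2 + 12*y - 11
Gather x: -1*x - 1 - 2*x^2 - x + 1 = -2*x^2 - 2*x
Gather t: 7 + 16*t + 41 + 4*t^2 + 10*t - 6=4*t^2 + 26*t + 42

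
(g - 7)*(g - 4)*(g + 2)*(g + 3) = g^4 - 6*g^3 - 21*g^2 + 74*g + 168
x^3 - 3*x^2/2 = x^2*(x - 3/2)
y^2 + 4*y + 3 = (y + 1)*(y + 3)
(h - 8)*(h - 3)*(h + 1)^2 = h^4 - 9*h^3 + 3*h^2 + 37*h + 24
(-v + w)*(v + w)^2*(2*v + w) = -2*v^4 - 3*v^3*w + v^2*w^2 + 3*v*w^3 + w^4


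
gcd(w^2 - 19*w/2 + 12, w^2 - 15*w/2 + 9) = w - 3/2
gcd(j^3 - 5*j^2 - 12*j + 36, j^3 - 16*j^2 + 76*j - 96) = j^2 - 8*j + 12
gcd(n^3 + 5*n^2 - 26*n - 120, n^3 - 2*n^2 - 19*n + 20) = n^2 - n - 20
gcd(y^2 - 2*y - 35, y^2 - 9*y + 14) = y - 7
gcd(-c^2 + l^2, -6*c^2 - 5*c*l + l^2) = c + l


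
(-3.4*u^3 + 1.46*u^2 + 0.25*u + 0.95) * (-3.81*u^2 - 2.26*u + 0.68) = 12.954*u^5 + 2.1214*u^4 - 6.5641*u^3 - 3.1917*u^2 - 1.977*u + 0.646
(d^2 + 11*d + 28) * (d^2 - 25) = d^4 + 11*d^3 + 3*d^2 - 275*d - 700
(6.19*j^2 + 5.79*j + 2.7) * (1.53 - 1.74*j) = -10.7706*j^3 - 0.603899999999999*j^2 + 4.1607*j + 4.131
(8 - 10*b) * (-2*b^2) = 20*b^3 - 16*b^2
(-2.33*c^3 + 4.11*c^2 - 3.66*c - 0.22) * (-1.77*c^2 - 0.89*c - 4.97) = 4.1241*c^5 - 5.201*c^4 + 14.4004*c^3 - 16.7799*c^2 + 18.386*c + 1.0934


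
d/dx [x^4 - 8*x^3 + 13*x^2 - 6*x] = 4*x^3 - 24*x^2 + 26*x - 6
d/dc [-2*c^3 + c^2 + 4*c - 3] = -6*c^2 + 2*c + 4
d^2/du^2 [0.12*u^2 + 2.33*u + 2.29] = 0.240000000000000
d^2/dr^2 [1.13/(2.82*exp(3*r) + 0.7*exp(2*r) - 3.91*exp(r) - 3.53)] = ((-28.6794*exp(2*r) - 3.164*exp(r) + 4.4183)*(2.82*exp(3*r) + 0.7*exp(2*r) - 3.91*exp(r) - 3.53) + 1.13*(8.46*exp(2*r) + 1.4*exp(r) - 3.91)*(16.92*exp(2*r) + 2.8*exp(r) - 7.82)*exp(r))*exp(r)/(2.82*exp(3*r) + 0.7*exp(2*r) - 3.91*exp(r) - 3.53)^3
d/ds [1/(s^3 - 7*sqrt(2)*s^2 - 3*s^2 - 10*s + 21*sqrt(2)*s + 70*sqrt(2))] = (-3*s^2 + 6*s + 14*sqrt(2)*s - 21*sqrt(2) + 10)/(s^3 - 7*sqrt(2)*s^2 - 3*s^2 - 10*s + 21*sqrt(2)*s + 70*sqrt(2))^2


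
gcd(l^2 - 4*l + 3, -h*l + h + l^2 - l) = l - 1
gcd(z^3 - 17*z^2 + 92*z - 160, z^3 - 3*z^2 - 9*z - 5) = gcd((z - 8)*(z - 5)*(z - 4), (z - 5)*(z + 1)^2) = z - 5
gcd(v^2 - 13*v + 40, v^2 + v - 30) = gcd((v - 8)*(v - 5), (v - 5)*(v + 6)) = v - 5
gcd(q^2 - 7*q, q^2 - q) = q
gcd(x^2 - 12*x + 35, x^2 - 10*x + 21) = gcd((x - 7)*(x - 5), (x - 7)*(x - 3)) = x - 7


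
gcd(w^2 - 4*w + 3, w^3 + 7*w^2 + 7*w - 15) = w - 1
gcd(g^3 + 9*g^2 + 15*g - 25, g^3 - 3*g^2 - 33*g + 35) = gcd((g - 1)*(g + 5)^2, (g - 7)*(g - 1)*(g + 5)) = g^2 + 4*g - 5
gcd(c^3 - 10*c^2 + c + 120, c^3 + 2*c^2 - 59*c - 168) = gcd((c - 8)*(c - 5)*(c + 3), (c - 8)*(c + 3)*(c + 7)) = c^2 - 5*c - 24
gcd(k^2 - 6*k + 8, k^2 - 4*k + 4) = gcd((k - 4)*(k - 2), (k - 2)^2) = k - 2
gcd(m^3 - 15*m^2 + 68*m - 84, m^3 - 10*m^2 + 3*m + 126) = m^2 - 13*m + 42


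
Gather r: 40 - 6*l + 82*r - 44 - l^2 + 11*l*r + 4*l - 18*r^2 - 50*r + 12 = -l^2 - 2*l - 18*r^2 + r*(11*l + 32) + 8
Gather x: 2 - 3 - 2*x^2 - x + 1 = -2*x^2 - x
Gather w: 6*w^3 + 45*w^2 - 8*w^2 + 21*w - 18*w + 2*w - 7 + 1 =6*w^3 + 37*w^2 + 5*w - 6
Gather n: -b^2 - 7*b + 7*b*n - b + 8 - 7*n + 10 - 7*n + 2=-b^2 - 8*b + n*(7*b - 14) + 20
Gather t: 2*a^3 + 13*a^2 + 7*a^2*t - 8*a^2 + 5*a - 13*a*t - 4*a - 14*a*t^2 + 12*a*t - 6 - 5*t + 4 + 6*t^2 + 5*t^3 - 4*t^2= 2*a^3 + 5*a^2 + a + 5*t^3 + t^2*(2 - 14*a) + t*(7*a^2 - a - 5) - 2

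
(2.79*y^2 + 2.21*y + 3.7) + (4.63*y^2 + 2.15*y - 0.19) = 7.42*y^2 + 4.36*y + 3.51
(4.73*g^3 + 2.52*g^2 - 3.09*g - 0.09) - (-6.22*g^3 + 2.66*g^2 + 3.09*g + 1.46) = 10.95*g^3 - 0.14*g^2 - 6.18*g - 1.55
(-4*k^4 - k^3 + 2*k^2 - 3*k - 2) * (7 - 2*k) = 8*k^5 - 26*k^4 - 11*k^3 + 20*k^2 - 17*k - 14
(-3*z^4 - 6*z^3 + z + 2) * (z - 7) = -3*z^5 + 15*z^4 + 42*z^3 + z^2 - 5*z - 14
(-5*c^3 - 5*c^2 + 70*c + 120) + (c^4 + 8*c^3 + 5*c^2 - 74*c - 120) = c^4 + 3*c^3 - 4*c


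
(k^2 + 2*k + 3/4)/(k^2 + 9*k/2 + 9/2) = (k + 1/2)/(k + 3)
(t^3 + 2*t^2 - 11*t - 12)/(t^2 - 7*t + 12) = (t^2 + 5*t + 4)/(t - 4)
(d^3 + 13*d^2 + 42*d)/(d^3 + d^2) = (d^2 + 13*d + 42)/(d*(d + 1))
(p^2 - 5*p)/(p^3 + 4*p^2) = (p - 5)/(p*(p + 4))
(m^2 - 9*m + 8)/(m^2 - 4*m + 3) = (m - 8)/(m - 3)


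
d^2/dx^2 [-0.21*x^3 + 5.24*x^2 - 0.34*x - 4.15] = 10.48 - 1.26*x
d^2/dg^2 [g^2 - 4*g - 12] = 2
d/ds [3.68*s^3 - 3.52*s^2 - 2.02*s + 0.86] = 11.04*s^2 - 7.04*s - 2.02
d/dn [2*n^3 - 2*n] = 6*n^2 - 2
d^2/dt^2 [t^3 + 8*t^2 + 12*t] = 6*t + 16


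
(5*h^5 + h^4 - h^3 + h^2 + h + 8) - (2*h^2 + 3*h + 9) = 5*h^5 + h^4 - h^3 - h^2 - 2*h - 1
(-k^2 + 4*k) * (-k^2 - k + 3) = k^4 - 3*k^3 - 7*k^2 + 12*k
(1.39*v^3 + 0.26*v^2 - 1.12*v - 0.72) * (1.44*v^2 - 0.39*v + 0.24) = 2.0016*v^5 - 0.1677*v^4 - 1.3806*v^3 - 0.5376*v^2 + 0.012*v - 0.1728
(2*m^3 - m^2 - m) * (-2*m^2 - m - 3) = -4*m^5 - 3*m^3 + 4*m^2 + 3*m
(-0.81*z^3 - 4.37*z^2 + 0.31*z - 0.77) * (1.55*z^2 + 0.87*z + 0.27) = -1.2555*z^5 - 7.4782*z^4 - 3.5401*z^3 - 2.1037*z^2 - 0.5862*z - 0.2079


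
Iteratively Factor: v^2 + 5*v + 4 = (v + 1)*(v + 4)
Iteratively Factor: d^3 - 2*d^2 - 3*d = (d + 1)*(d^2 - 3*d) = (d - 3)*(d + 1)*(d)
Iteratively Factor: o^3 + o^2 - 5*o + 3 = (o - 1)*(o^2 + 2*o - 3) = (o - 1)*(o + 3)*(o - 1)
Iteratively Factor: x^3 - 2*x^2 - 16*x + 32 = (x + 4)*(x^2 - 6*x + 8) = (x - 2)*(x + 4)*(x - 4)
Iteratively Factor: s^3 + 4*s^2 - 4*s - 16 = (s + 4)*(s^2 - 4) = (s + 2)*(s + 4)*(s - 2)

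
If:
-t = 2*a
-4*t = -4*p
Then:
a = -t/2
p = t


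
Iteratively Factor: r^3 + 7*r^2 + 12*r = (r)*(r^2 + 7*r + 12) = r*(r + 3)*(r + 4)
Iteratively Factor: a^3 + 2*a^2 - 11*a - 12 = (a + 4)*(a^2 - 2*a - 3) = (a - 3)*(a + 4)*(a + 1)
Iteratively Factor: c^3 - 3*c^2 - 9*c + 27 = (c - 3)*(c^2 - 9) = (c - 3)*(c + 3)*(c - 3)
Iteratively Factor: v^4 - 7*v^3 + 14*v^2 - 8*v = (v - 4)*(v^3 - 3*v^2 + 2*v) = v*(v - 4)*(v^2 - 3*v + 2) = v*(v - 4)*(v - 2)*(v - 1)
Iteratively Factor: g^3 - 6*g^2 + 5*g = (g)*(g^2 - 6*g + 5) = g*(g - 5)*(g - 1)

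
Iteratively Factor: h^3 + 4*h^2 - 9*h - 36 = (h + 4)*(h^2 - 9) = (h - 3)*(h + 4)*(h + 3)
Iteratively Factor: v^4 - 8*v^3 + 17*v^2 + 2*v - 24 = (v - 3)*(v^3 - 5*v^2 + 2*v + 8) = (v - 3)*(v - 2)*(v^2 - 3*v - 4) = (v - 4)*(v - 3)*(v - 2)*(v + 1)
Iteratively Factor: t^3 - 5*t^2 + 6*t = (t)*(t^2 - 5*t + 6) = t*(t - 3)*(t - 2)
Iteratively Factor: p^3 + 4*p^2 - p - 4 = (p + 1)*(p^2 + 3*p - 4) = (p + 1)*(p + 4)*(p - 1)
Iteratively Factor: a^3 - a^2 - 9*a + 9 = (a + 3)*(a^2 - 4*a + 3) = (a - 1)*(a + 3)*(a - 3)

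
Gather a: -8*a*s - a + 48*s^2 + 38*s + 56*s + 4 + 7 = a*(-8*s - 1) + 48*s^2 + 94*s + 11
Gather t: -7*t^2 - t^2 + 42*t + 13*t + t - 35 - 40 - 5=-8*t^2 + 56*t - 80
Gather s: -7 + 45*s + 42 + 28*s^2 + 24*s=28*s^2 + 69*s + 35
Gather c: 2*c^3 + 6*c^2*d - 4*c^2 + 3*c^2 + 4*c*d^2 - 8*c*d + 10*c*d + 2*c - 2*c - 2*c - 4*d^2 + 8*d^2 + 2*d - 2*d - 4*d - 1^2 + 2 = 2*c^3 + c^2*(6*d - 1) + c*(4*d^2 + 2*d - 2) + 4*d^2 - 4*d + 1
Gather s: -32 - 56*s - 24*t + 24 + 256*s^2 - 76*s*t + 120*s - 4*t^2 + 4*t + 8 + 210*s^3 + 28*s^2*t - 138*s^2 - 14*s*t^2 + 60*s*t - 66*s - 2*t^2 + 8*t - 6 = 210*s^3 + s^2*(28*t + 118) + s*(-14*t^2 - 16*t - 2) - 6*t^2 - 12*t - 6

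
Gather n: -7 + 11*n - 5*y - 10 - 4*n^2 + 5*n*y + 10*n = -4*n^2 + n*(5*y + 21) - 5*y - 17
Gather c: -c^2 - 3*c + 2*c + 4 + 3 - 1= -c^2 - c + 6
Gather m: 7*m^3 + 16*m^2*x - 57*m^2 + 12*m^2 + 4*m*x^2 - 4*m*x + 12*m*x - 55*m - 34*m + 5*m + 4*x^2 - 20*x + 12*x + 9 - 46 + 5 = 7*m^3 + m^2*(16*x - 45) + m*(4*x^2 + 8*x - 84) + 4*x^2 - 8*x - 32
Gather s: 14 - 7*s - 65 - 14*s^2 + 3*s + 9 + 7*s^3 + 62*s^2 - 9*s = 7*s^3 + 48*s^2 - 13*s - 42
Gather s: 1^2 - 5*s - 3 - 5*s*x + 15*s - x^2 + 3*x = s*(10 - 5*x) - x^2 + 3*x - 2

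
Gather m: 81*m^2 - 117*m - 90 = 81*m^2 - 117*m - 90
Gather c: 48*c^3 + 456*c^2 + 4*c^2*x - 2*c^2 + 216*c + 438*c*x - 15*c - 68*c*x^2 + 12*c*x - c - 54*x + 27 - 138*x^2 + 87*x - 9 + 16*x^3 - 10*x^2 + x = 48*c^3 + c^2*(4*x + 454) + c*(-68*x^2 + 450*x + 200) + 16*x^3 - 148*x^2 + 34*x + 18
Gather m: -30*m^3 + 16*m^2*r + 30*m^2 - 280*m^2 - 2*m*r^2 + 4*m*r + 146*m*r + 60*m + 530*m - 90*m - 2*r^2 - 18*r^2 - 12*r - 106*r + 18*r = -30*m^3 + m^2*(16*r - 250) + m*(-2*r^2 + 150*r + 500) - 20*r^2 - 100*r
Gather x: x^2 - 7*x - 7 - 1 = x^2 - 7*x - 8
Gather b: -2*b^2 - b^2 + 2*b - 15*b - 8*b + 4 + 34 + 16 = -3*b^2 - 21*b + 54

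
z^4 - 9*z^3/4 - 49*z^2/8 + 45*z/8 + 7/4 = (z - 7/2)*(z - 1)*(z + 1/4)*(z + 2)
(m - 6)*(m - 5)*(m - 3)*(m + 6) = m^4 - 8*m^3 - 21*m^2 + 288*m - 540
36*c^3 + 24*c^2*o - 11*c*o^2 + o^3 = (-6*c + o)^2*(c + o)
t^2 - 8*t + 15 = (t - 5)*(t - 3)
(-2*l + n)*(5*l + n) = -10*l^2 + 3*l*n + n^2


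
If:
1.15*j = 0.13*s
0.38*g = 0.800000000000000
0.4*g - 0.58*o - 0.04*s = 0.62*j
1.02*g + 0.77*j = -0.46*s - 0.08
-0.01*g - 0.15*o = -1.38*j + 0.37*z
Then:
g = 2.11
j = -0.46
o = 2.22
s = -4.07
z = -2.68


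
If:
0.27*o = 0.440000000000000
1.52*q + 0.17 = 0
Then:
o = 1.63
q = -0.11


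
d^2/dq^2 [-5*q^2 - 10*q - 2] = -10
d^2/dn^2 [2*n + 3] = 0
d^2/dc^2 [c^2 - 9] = 2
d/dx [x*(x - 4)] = 2*x - 4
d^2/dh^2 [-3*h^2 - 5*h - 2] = -6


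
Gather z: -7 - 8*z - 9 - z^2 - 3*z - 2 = -z^2 - 11*z - 18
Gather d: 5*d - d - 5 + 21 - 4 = 4*d + 12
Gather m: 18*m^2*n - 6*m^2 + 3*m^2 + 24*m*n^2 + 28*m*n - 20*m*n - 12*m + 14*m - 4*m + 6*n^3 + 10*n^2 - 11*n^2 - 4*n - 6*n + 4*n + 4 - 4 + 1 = m^2*(18*n - 3) + m*(24*n^2 + 8*n - 2) + 6*n^3 - n^2 - 6*n + 1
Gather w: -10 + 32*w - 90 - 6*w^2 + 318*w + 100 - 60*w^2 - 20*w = -66*w^2 + 330*w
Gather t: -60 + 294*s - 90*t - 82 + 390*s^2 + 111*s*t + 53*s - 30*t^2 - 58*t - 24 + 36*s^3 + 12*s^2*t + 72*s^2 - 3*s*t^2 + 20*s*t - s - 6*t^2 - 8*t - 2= 36*s^3 + 462*s^2 + 346*s + t^2*(-3*s - 36) + t*(12*s^2 + 131*s - 156) - 168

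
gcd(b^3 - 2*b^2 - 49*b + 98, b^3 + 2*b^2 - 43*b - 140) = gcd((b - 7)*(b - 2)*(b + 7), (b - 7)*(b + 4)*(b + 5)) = b - 7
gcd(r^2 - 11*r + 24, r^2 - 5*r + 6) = r - 3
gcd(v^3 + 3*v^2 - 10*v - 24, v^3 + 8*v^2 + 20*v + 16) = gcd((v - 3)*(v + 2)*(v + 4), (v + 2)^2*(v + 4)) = v^2 + 6*v + 8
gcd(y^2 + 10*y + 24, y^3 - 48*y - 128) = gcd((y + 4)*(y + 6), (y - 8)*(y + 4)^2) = y + 4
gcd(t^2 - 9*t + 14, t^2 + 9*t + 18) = 1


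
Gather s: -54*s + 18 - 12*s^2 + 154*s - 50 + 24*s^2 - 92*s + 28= 12*s^2 + 8*s - 4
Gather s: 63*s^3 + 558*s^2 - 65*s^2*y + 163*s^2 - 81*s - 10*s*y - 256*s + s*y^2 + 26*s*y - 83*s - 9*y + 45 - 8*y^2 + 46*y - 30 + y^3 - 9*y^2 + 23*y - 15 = 63*s^3 + s^2*(721 - 65*y) + s*(y^2 + 16*y - 420) + y^3 - 17*y^2 + 60*y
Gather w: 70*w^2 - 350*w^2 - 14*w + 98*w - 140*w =-280*w^2 - 56*w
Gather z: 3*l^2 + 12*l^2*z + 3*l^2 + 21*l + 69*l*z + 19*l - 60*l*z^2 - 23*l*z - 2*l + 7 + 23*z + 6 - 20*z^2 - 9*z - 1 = 6*l^2 + 38*l + z^2*(-60*l - 20) + z*(12*l^2 + 46*l + 14) + 12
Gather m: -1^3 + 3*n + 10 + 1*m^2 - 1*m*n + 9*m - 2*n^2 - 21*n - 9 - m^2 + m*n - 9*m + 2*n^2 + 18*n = 0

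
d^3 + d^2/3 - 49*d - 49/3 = (d - 7)*(d + 1/3)*(d + 7)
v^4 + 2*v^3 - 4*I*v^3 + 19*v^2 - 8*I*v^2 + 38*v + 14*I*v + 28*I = (v + 2)*(v - 7*I)*(v + I)*(v + 2*I)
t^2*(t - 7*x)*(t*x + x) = t^4*x - 7*t^3*x^2 + t^3*x - 7*t^2*x^2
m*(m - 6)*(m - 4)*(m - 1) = m^4 - 11*m^3 + 34*m^2 - 24*m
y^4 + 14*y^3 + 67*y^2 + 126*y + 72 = (y + 1)*(y + 3)*(y + 4)*(y + 6)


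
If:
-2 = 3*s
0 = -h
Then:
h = 0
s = -2/3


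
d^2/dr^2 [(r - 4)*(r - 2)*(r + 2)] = 6*r - 8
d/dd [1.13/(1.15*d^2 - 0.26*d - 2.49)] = (0.2938 - 2.599*d)/(-1.15*d^2 + 0.26*d + 2.49)^2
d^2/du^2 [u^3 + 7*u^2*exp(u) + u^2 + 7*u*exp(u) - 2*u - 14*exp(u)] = 7*u^2*exp(u) + 35*u*exp(u) + 6*u + 14*exp(u) + 2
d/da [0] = 0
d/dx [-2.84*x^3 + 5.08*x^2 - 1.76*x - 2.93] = -8.52*x^2 + 10.16*x - 1.76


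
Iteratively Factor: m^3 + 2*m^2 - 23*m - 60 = (m + 3)*(m^2 - m - 20) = (m - 5)*(m + 3)*(m + 4)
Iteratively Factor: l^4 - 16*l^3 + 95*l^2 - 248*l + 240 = (l - 4)*(l^3 - 12*l^2 + 47*l - 60) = (l - 4)^2*(l^2 - 8*l + 15) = (l - 4)^2*(l - 3)*(l - 5)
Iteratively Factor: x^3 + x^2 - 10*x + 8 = (x + 4)*(x^2 - 3*x + 2) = (x - 1)*(x + 4)*(x - 2)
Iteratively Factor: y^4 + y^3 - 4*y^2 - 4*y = (y - 2)*(y^3 + 3*y^2 + 2*y) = y*(y - 2)*(y^2 + 3*y + 2) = y*(y - 2)*(y + 2)*(y + 1)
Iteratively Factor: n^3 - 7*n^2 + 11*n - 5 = (n - 5)*(n^2 - 2*n + 1) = (n - 5)*(n - 1)*(n - 1)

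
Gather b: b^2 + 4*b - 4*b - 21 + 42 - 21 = b^2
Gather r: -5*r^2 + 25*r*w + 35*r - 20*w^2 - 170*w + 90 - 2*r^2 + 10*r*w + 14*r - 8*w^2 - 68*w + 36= -7*r^2 + r*(35*w + 49) - 28*w^2 - 238*w + 126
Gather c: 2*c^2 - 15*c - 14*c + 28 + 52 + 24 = 2*c^2 - 29*c + 104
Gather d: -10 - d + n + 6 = -d + n - 4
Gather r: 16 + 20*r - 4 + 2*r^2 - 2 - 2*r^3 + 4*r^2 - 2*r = -2*r^3 + 6*r^2 + 18*r + 10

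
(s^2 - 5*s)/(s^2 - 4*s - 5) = s/(s + 1)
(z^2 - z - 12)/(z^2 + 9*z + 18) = (z - 4)/(z + 6)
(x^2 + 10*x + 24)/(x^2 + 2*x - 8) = (x + 6)/(x - 2)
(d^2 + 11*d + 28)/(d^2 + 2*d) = (d^2 + 11*d + 28)/(d*(d + 2))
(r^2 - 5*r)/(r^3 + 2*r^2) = (r - 5)/(r*(r + 2))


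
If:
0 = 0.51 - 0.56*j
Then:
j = 0.91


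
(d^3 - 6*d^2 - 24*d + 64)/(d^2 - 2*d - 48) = (d^2 + 2*d - 8)/(d + 6)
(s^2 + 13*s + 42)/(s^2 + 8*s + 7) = (s + 6)/(s + 1)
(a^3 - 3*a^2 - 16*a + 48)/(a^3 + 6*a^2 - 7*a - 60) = (a - 4)/(a + 5)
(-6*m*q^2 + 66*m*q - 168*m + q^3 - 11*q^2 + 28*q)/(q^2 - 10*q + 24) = (-6*m*q + 42*m + q^2 - 7*q)/(q - 6)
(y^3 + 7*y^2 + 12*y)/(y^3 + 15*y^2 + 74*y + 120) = y*(y + 3)/(y^2 + 11*y + 30)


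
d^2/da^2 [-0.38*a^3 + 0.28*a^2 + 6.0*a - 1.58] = 0.56 - 2.28*a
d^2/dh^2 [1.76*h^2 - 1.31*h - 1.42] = 3.52000000000000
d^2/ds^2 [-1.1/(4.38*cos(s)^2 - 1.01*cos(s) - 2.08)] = (-84.41136*(1 - cos(s)^2)^2 + 14.59854*cos(s)^3 - 83.41355*cos(s)^2 - 26.8862*cos(s) + 106.69846)/(-4.38*cos(s)^2 + 1.01*cos(s) + 2.08)^3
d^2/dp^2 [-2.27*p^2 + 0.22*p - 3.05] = -4.54000000000000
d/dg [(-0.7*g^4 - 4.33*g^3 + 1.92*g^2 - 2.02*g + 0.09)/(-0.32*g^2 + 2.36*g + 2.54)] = (0.448*g^5 - 3.5704*g^4 - 27.5496*g^3 - 29.1098*g^2 + 9.8112*g - 5.3432)/(0.1024*g^4 - 1.5104*g^3 + 3.944*g^2 + 11.9888*g + 6.4516)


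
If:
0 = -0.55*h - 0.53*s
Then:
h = -0.963636363636364*s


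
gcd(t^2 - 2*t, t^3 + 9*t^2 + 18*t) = t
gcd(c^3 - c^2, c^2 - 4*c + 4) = 1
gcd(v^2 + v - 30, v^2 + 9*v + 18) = v + 6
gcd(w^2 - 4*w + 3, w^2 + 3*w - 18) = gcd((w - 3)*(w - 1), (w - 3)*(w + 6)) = w - 3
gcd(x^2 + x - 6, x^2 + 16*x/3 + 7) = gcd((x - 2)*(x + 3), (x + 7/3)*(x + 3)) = x + 3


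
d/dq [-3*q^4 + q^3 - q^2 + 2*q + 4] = -12*q^3 + 3*q^2 - 2*q + 2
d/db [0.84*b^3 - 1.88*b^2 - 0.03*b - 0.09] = 2.52*b^2 - 3.76*b - 0.03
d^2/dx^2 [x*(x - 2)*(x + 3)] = 6*x + 2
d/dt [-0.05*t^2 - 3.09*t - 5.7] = -0.1*t - 3.09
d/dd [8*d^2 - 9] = 16*d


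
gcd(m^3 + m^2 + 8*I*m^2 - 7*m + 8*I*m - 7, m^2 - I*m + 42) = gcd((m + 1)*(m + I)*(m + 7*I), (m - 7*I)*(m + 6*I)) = 1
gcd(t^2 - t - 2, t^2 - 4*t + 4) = t - 2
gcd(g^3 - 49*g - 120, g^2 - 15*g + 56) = g - 8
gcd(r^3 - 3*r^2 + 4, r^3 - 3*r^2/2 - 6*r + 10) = r^2 - 4*r + 4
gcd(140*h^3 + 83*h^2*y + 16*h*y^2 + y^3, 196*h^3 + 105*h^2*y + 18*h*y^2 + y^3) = 28*h^2 + 11*h*y + y^2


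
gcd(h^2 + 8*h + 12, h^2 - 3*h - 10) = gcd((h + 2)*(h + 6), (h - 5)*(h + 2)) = h + 2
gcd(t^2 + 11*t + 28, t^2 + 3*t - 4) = t + 4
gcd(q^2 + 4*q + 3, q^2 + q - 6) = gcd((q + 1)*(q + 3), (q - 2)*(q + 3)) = q + 3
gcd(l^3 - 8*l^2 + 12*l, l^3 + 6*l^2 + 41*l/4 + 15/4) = 1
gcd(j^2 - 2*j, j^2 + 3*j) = j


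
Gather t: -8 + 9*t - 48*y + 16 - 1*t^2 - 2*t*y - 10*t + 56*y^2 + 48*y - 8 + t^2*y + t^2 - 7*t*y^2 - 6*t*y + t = t^2*y + t*(-7*y^2 - 8*y) + 56*y^2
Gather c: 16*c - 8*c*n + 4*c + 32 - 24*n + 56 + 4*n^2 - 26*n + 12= c*(20 - 8*n) + 4*n^2 - 50*n + 100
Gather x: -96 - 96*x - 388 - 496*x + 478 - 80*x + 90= 84 - 672*x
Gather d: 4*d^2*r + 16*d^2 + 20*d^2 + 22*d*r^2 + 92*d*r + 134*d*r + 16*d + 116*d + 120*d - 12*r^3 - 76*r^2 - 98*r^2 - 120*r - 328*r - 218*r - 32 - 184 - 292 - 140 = d^2*(4*r + 36) + d*(22*r^2 + 226*r + 252) - 12*r^3 - 174*r^2 - 666*r - 648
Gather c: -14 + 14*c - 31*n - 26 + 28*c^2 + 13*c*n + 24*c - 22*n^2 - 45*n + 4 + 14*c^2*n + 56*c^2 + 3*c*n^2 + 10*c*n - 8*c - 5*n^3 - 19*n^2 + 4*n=c^2*(14*n + 84) + c*(3*n^2 + 23*n + 30) - 5*n^3 - 41*n^2 - 72*n - 36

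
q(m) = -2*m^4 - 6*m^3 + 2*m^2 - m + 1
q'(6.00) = -2353.00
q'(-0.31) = -3.73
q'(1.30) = -43.80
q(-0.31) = 1.66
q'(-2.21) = -11.40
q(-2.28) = 30.74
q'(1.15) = -32.37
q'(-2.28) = -8.87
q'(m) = -8*m^3 - 18*m^2 + 4*m - 1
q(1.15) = -10.13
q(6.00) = -3821.00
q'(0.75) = -11.50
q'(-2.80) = 22.30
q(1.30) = -15.81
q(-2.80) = 28.26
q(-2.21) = 30.03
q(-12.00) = -30803.00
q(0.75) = -1.79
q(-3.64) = -30.59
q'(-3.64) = 131.78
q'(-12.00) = 11183.00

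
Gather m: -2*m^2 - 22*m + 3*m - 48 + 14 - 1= -2*m^2 - 19*m - 35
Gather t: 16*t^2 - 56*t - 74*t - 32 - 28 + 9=16*t^2 - 130*t - 51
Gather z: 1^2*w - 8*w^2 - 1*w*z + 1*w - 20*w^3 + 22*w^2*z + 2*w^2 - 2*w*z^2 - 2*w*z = -20*w^3 - 6*w^2 - 2*w*z^2 + 2*w + z*(22*w^2 - 3*w)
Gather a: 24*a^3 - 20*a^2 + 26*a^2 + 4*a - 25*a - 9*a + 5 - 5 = 24*a^3 + 6*a^2 - 30*a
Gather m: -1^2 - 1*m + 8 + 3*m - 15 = 2*m - 8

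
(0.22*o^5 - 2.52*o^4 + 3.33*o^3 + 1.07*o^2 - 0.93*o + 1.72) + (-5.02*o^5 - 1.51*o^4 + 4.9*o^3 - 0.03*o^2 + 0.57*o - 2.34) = -4.8*o^5 - 4.03*o^4 + 8.23*o^3 + 1.04*o^2 - 0.36*o - 0.62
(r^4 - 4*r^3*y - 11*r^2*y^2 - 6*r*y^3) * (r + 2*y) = r^5 - 2*r^4*y - 19*r^3*y^2 - 28*r^2*y^3 - 12*r*y^4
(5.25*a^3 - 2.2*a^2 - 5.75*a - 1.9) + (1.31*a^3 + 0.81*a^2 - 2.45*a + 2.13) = 6.56*a^3 - 1.39*a^2 - 8.2*a + 0.23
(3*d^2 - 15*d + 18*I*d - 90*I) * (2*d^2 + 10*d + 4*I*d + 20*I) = 6*d^4 + 48*I*d^3 - 222*d^2 - 1200*I*d + 1800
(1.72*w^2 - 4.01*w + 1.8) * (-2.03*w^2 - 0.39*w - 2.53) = -3.4916*w^4 + 7.4695*w^3 - 6.4417*w^2 + 9.4433*w - 4.554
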